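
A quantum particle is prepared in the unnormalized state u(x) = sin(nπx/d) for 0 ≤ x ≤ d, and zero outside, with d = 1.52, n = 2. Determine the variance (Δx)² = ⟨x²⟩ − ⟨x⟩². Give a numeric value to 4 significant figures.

0.1633

Compute ⟨x⟩ and ⟨x²⟩ separately, then (Δx)² = ⟨x²⟩ − ⟨x⟩².
With sin²θ = (1 − cos2θ)/2 on 0 ≤ x ≤ d: ∫sin²(nπx/d) dx = d/2, ∫x·sin²(nπx/d) dx = d²/4, ∫x²·sin²(nπx/d) dx = d³·(1/6 − 1/(4n²π²)); higher powers xᵏ the same way, integrating xᵏ·cos(2nπx/d) by parts.
Normalization: ∫|u|² dx = 0.76000.
⟨x⟩ = 0.76000 and ⟨x²⟩ = 0.74087.
(Δx)² = 0.74087 − (0.76000)² = 0.16327.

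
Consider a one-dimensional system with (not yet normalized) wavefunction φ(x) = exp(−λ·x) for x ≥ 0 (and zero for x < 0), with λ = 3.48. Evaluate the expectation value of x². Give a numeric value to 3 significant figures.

⟨x²⟩ = ∫ x²·|φ|² dx / ∫|φ|² dx (integrals over the domain).
Every integrand reduces to terms xʲ·e^(−2λx) on [0, ∞); use ∫₀^∞ xʲ·e^(−2λx) dx = j!/(2λ)^(j+1).
State is unnormalized: ∫|φ|² dx = 0.14368, and ∫φ*·x²·φ dx = 0.0059320, so ⟨x²⟩ = 0.0059320 / 0.14368.
⟨x²⟩ = 0.041287.

0.0413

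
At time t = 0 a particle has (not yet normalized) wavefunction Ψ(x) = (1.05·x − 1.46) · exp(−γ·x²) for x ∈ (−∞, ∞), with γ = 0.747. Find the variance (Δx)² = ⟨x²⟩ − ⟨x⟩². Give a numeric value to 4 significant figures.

0.2651

Compute ⟨x⟩ and ⟨x²⟩ separately, then (Δx)² = ⟨x²⟩ − ⟨x⟩².
Expand each integrand as polynomial × e^(−2γx²) and use ∫x^(2j)·e^(−2γx²) dx = (2j−1)!!/(4γ)^j · √(π/(2γ)), odd powers → 0; here √(π/(2γ)) = 1.4501.
Normalization: ∫|Ψ|² dx = 3.6261.
⟨x⟩ = -0.41035 and ⟨x²⟩ = 0.43344.
(Δx)² = 0.43344 − (-0.41035)² = 0.26505.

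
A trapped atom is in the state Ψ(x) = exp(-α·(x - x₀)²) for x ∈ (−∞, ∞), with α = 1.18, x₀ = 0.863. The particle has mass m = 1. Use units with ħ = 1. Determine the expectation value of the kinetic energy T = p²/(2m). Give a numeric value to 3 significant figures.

0.590

T = −(ħ²/2m) d²/dx², so ⟨T⟩ = −(ħ²/2m) ∫ Ψ*·Ψ'' dx / ∫|Ψ|² dx; with m = 1.
Gaussian moments (u = x − x₀): ∫u^(2j)·e^(−2αu²) du = (2j−1)!!/(4α)^j · √(π/(2α)), odd powers integrate to 0; here √(π/(2α)) = 1.1538. Derivatives: d/dx e^(−αu²) = −2αu·e^(−αu²), d²/dx² e^(−αu²) = (4α²u² − 2α)·e^(−αu²).
State is unnormalized: ∫|Ψ|² dx = 1.1538, and ∫Ψ*·(−ħ²/2m · Ψ'') dx = 0.68072, so ⟨T⟩ = 0.68072 / 1.1538.
⟨T⟩ = 0.59000.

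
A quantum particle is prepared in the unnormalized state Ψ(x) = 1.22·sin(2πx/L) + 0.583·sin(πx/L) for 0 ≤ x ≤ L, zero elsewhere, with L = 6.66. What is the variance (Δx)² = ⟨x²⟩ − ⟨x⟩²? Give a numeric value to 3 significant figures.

Compute ⟨x⟩ and ⟨x²⟩ separately, then (Δx)² = ⟨x²⟩ − ⟨x⟩².
On 0 ≤ x ≤ L (j ≠ l): ∫sin²(jπx/L) dx = L/2, ∫sin(jπx/L)·sin(lπx/L) dx = 0; diagonal moments ∫x·sin²(jπx/L) dx = L²/4, ∫x²·sin²(jπx/L) dx = L³·(1/6 − 1/(4j²π²)); cross terms ∫x·sin(jπx/L)·sin(lπx/L) dx = 0 for j + l even and −4jlL²/(π²(j² − l²)²) for j + l odd, ∫x²·sin(jπx/L)·sin(lπx/L) dx = (−1)^(j+l)·4jlL³/(π²(j² − l²)²); higher powers the same way via product-to-sum and parts.
Normalization: ∫|Ψ|² dx = 6.0882.
⟨x⟩ = 2.3966 and ⟨x²⟩ = 7.6937.
(Δx)² = 7.6937 − (2.3966)² = 1.9500.

1.95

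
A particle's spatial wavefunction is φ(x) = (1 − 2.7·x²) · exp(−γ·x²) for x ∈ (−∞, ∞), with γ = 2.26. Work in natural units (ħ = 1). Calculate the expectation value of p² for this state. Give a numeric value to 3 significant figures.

p² φ = −ħ² d²φ/dx²; ⟨p²⟩ = −ħ² ∫ φ*·φ'' dx / ∫|φ|² dx.
Expand each integrand as polynomial × e^(−2γx²) and use ∫x^(2j)·e^(−2γx²) dx = (2j−1)!!/(4γ)^j · √(π/(2γ)), odd powers → 0; here √(π/(2γ)) = 0.83369. Differentiate with the product rule, d/dx e^(−γx²) = −2γx·e^(−γx²).
State is unnormalized: ∫|φ|² dx = 0.55880, and ∫φ*·(−ħ² φ'') dx = 4.1862, so ⟨p²⟩ = 4.1862 / 0.55880.
⟨p²⟩ = 7.4913.

7.49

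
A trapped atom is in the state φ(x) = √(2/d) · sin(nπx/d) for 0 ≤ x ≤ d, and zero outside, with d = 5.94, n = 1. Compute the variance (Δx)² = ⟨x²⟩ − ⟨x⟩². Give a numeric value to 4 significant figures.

1.153

Compute ⟨x⟩ and ⟨x²⟩ separately, then (Δx)² = ⟨x²⟩ − ⟨x⟩².
With sin²θ = (1 − cos2θ)/2 on 0 ≤ x ≤ d: ∫sin²(nπx/d) dx = d/2, ∫x·sin²(nπx/d) dx = d²/4, ∫x²·sin²(nπx/d) dx = d³·(1/6 − 1/(4n²π²)); higher powers xᵏ the same way, integrating xᵏ·cos(2nπx/d) by parts.
⟨x⟩ = 2.9700 and ⟨x²⟩ = 9.9737.
(Δx)² = 9.9737 − (2.9700)² = 1.1528.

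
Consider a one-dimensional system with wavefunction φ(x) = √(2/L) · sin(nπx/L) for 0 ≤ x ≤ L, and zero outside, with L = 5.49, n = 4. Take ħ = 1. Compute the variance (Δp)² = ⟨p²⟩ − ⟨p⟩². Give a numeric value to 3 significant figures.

Compute ⟨p⟩ and ⟨p²⟩ separately; (Δp)² = ⟨p²⟩ − ⟨p⟩².
d/dx sin(nπx/L) = (nπ/L)·cos(nπx/L) and d²/dx² sin(nπx/L) = −(nπ/L)²·sin(nπx/L); on 0 ≤ x ≤ L, ∫sin²(nπx/L) dx = L/2 and ∫sin(nπx/L)·cos(nπx/L) dx = 0.
⟨p⟩ = 0.0000 and ⟨p²⟩ = 5.2393.
(Δp)² = 5.2393 − (0.0000)² = 5.2393.

5.24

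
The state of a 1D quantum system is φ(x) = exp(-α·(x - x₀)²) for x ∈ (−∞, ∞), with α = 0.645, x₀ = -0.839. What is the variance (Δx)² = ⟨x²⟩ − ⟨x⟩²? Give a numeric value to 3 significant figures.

0.388

Compute ⟨x⟩ and ⟨x²⟩ separately, then (Δx)² = ⟨x²⟩ − ⟨x⟩².
Gaussian moments (u = x − x₀): ∫u^(2j)·e^(−2αu²) du = (2j−1)!!/(4α)^j · √(π/(2α)), odd powers integrate to 0; here √(π/(2α)) = 1.5606.
Normalization: ∫|φ|² dx = 1.5606.
⟨x⟩ = -0.83900 and ⟨x²⟩ = 1.0915.
(Δx)² = 1.0915 − (-0.83900)² = 0.38760.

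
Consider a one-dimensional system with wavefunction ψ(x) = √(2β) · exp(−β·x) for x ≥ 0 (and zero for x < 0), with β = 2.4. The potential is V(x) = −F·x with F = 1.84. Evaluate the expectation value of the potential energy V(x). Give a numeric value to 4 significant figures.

⟨V⟩ = ∫ V(x)·|ψ|² dx.
Every integrand reduces to terms xʲ·e^(−2βx) on [0, ∞); use ∫₀^∞ xʲ·e^(−2βx) dx = j!/(2β)^(j+1).
⟨V⟩ = -0.38333.

-0.3833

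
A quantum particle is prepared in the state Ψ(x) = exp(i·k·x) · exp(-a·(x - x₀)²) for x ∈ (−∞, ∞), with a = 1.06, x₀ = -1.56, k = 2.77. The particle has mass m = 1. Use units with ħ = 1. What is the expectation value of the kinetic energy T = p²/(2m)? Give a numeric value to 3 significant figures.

T = −(ħ²/2m) d²/dx², so ⟨T⟩ = −(ħ²/2m) ∫ Ψ*·Ψ'' dx / ∫|Ψ|² dx; with m = 1.
Gaussian moments (u = x − x₀): ∫u^(2j)·e^(−2au²) du = (2j−1)!!/(4a)^j · √(π/(2a)), odd powers integrate to 0; here √(π/(2a)) = 1.2173. Derivatives: Ψ′ = (ik − 2au)·Ψ, Ψ″ = ((ik − 2au)² − 2a)·Ψ; the odd-in-u pieces drop out.
State is unnormalized: ∫|Ψ|² dx = 1.2173, and ∫Ψ*·(−ħ²/2m · Ψ'') dx = 5.3154, so ⟨T⟩ = 5.3154 / 1.2173.
⟨T⟩ = 4.3665.

4.37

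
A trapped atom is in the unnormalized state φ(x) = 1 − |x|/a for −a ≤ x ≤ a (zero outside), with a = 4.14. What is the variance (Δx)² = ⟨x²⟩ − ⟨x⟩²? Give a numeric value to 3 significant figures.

Compute ⟨x⟩ and ⟨x²⟩ separately, then (Δx)² = ⟨x²⟩ − ⟨x⟩².
φ is even, so ∫ over [−a, a] = 2∫₀ᵃ with φ = 1 − x/a there: ∫₀ᵃ (1 − x/a)² dx = a/3, ∫₀ᵃ x²(1 − x/a)² dx = a³/30, ∫₀ᵃ x⁴(1 − x/a)² dx = a⁵/105.
Normalization: ∫|φ|² dx = 2.7600.
⟨x⟩ = 0.0000 and ⟨x²⟩ = 1.7140.
(Δx)² = 1.7140 − (0.0000)² = 1.7140.

1.71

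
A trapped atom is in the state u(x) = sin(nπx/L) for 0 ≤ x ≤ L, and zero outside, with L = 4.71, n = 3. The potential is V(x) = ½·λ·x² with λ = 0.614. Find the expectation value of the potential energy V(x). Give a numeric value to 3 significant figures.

2.23

⟨V⟩ = ∫ V(x)·|u|² dx / ∫|u|² dx.
With sin²θ = (1 − cos2θ)/2 on 0 ≤ x ≤ L: ∫sin²(nπx/L) dx = L/2, ∫x·sin²(nπx/L) dx = L²/4, ∫x²·sin²(nπx/L) dx = L³·(1/6 − 1/(4n²π²)); higher powers xᵏ the same way, integrating xᵏ·cos(2nπx/L) by parts.
State is unnormalized: ∫|u|² dx = 2.3550, and ∫u*·V(x)·u dx = 5.2560, so ⟨V⟩ = 5.2560 / 2.3550.
⟨V⟩ = 2.2318.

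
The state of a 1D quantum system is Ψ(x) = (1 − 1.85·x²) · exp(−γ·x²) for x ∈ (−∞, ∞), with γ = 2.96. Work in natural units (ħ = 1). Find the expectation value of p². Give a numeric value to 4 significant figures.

5.772

p² Ψ = −ħ² d²Ψ/dx²; ⟨p²⟩ = −ħ² ∫ Ψ*·Ψ'' dx / ∫|Ψ|² dx.
Expand each integrand as polynomial × e^(−2γx²) and use ∫x^(2j)·e^(−2γx²) dx = (2j−1)!!/(4γ)^j · √(π/(2γ)), odd powers → 0; here √(π/(2γ)) = 0.72847. Differentiate with the product rule, d/dx e^(−γx²) = −2γx·e^(−γx²).
State is unnormalized: ∫|Ψ|² dx = 0.55418, and ∫Ψ*·(−ħ² Ψ'') dx = 3.1986, so ⟨p²⟩ = 3.1986 / 0.55418.
⟨p²⟩ = 5.7718.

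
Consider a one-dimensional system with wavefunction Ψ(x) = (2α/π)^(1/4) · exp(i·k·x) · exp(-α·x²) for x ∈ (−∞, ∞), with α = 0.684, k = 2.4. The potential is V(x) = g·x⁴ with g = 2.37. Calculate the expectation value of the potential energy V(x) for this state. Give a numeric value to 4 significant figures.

⟨V⟩ = ∫ V(x)·|Ψ|² dx.
Gaussian moments: ∫x^(2j)·e^(−2αx²) dx = (2j−1)!!/(4α)^j · √(π/(2α)), odd powers integrate to 0; here √(π/(2α)) = 1.5154.
⟨V⟩ = 0.94981.

0.9498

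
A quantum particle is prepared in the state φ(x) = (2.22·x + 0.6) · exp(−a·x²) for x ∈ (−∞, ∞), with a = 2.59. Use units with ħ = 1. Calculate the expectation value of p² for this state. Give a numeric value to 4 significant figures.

5.539

p² φ = −ħ² d²φ/dx²; ⟨p²⟩ = −ħ² ∫ φ*·φ'' dx / ∫|φ|² dx.
Expand each integrand as polynomial × e^(−2ax²) and use ∫x^(2j)·e^(−2ax²) dx = (2j−1)!!/(4a)^j · √(π/(2a)), odd powers → 0; here √(π/(2a)) = 0.77877. Differentiate with the product rule, d/dx e^(−ax²) = −2ax·e^(−ax²).
State is unnormalized: ∫|φ|² dx = 0.65083, and ∫φ*·(−ħ² φ'') dx = 3.6047, so ⟨p²⟩ = 3.6047 / 0.65083.
⟨p²⟩ = 5.5386.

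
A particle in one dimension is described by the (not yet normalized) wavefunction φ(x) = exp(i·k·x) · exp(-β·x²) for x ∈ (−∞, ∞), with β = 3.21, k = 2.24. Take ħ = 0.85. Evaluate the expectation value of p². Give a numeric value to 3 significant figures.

p² φ = −ħ² d²φ/dx²; ⟨p²⟩ = −ħ² ∫ φ*·φ'' dx / ∫|φ|² dx.
Gaussian moments: ∫x^(2j)·e^(−2βx²) dx = (2j−1)!!/(4β)^j · √(π/(2β)), odd powers integrate to 0; here √(π/(2β)) = 0.69953. Derivatives: φ′ = (ik − 2βx)·φ, φ″ = ((ik − 2βx)² − 2β)·φ; the odd-in-x pieces drop out.
State is unnormalized: ∫|φ|² dx = 0.69953, and ∫φ*·(−ħ² φ'') dx = 4.1583, so ⟨p²⟩ = 4.1583 / 0.69953.
⟨p²⟩ = 5.9444.

5.94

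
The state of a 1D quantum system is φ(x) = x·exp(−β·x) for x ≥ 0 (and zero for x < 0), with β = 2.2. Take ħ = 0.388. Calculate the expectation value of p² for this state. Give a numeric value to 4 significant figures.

0.7286

p² φ = −ħ² d²φ/dx²; ⟨p²⟩ = −ħ² ∫ φ*·φ'' dx / ∫|φ|² dx.
Differentiate x·exp(−β·x) with the product rule; every integrand then reduces to terms xʲ·e^(−2βx) on [0, ∞), with ∫₀^∞ xʲ·e^(−2βx) dx = j!/(2β)^(j+1).
State is unnormalized: ∫|φ|² dx = 0.023479, and ∫φ*·(−ħ² φ'') dx = 0.017107, so ⟨p²⟩ = 0.017107 / 0.023479.
⟨p²⟩ = 0.72863.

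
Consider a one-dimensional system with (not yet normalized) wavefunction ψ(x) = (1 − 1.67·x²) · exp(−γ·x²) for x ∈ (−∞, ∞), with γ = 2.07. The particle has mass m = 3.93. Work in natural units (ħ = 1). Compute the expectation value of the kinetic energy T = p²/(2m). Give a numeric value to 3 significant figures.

T = −(ħ²/2m) d²/dx², so ⟨T⟩ = −(ħ²/2m) ∫ ψ*·ψ'' dx / ∫|ψ|² dx; with m = 3.93.
Expand each integrand as polynomial × e^(−2γx²) and use ∫x^(2j)·e^(−2γx²) dx = (2j−1)!!/(4γ)^j · √(π/(2γ)), odd powers → 0; here √(π/(2γ)) = 0.87111. Differentiate with the product rule, d/dx e^(−γx²) = −2γx·e^(−γx²).
State is unnormalized: ∫|ψ|² dx = 0.62603, and ∫ψ*·(−ħ²/2m · ψ'') dx = 0.38728, so ⟨T⟩ = 0.38728 / 0.62603.
⟨T⟩ = 0.61863.

0.619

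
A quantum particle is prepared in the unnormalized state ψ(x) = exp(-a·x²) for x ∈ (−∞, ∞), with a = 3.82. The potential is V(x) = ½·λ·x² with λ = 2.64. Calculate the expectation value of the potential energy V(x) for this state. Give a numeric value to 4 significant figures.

⟨V⟩ = ∫ V(x)·|ψ|² dx / ∫|ψ|² dx.
Gaussian moments: ∫x^(2j)·e^(−2ax²) dx = (2j−1)!!/(4a)^j · √(π/(2a)), odd powers integrate to 0; here √(π/(2a)) = 0.64125.
State is unnormalized: ∫|ψ|² dx = 0.64125, and ∫ψ*·V(x)·ψ dx = 0.055396, so ⟨V⟩ = 0.055396 / 0.64125.
⟨V⟩ = 0.086387.

0.08639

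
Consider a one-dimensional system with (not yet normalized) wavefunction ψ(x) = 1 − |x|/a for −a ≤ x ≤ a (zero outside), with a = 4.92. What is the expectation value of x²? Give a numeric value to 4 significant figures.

⟨x²⟩ = ∫ x²·|ψ|² dx / ∫|ψ|² dx (integrals over the domain).
ψ is even, so ∫ over [−a, a] = 2∫₀ᵃ with ψ = 1 − x/a there: ∫₀ᵃ (1 − x/a)² dx = a/3, ∫₀ᵃ x²(1 − x/a)² dx = a³/30, ∫₀ᵃ x⁴(1 − x/a)² dx = a⁵/105.
State is unnormalized: ∫|ψ|² dx = 3.2800, and ∫ψ*·x²·ψ dx = 7.9397, so ⟨x²⟩ = 7.9397 / 3.2800.
⟨x²⟩ = 2.4206.

2.421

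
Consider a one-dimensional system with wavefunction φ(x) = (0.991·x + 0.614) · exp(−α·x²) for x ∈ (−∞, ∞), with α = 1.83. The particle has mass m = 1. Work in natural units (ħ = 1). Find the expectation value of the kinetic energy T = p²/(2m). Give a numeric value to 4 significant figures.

T = −(ħ²/2m) d²/dx², so ⟨T⟩ = −(ħ²/2m) ∫ φ*·φ'' dx / ∫|φ|² dx; with m = 1.
Expand each integrand as polynomial × e^(−2αx²) and use ∫x^(2j)·e^(−2αx²) dx = (2j−1)!!/(4α)^j · √(π/(2α)), odd powers → 0; here √(π/(2α)) = 0.92648. Differentiate with the product rule, d/dx e^(−αx²) = −2αx·e^(−αx²).
State is unnormalized: ∫|φ|² dx = 0.47358, and ∫φ*·(−ħ²/2m · φ'') dx = 0.66079, so ⟨T⟩ = 0.66079 / 0.47358.
⟨T⟩ = 1.3953.

1.395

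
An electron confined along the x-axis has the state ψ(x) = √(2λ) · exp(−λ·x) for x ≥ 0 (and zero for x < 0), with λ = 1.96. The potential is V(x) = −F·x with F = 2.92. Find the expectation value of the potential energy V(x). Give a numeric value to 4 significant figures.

⟨V⟩ = ∫ V(x)·|ψ|² dx.
Every integrand reduces to terms xʲ·e^(−2λx) on [0, ∞); use ∫₀^∞ xʲ·e^(−2λx) dx = j!/(2λ)^(j+1).
⟨V⟩ = -0.74490.

-0.7449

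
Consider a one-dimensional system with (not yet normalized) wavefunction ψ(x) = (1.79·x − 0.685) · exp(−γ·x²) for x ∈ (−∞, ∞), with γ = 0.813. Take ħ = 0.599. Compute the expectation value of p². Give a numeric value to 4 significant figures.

p² ψ = −ħ² d²ψ/dx²; ⟨p²⟩ = −ħ² ∫ ψ*·ψ'' dx / ∫|ψ|² dx.
Expand each integrand as polynomial × e^(−2γx²) and use ∫x^(2j)·e^(−2γx²) dx = (2j−1)!!/(4γ)^j · √(π/(2γ)), odd powers → 0; here √(π/(2γ)) = 1.3900. Differentiate with the product rule, d/dx e^(−γx²) = −2γx·e^(−γx²).
State is unnormalized: ∫|ψ|² dx = 2.0217, and ∫ψ*·(−ħ² ψ'') dx = 1.3888, so ⟨p²⟩ = 1.3888 / 2.0217.
⟨p²⟩ = 0.68691.

0.6869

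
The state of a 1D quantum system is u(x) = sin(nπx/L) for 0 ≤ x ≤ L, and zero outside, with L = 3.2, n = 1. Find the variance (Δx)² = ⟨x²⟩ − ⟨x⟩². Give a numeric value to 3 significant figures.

0.335

Compute ⟨x⟩ and ⟨x²⟩ separately, then (Δx)² = ⟨x²⟩ − ⟨x⟩².
With sin²θ = (1 − cos2θ)/2 on 0 ≤ x ≤ L: ∫sin²(nπx/L) dx = L/2, ∫x·sin²(nπx/L) dx = L²/4, ∫x²·sin²(nπx/L) dx = L³·(1/6 − 1/(4n²π²)); higher powers xᵏ the same way, integrating xᵏ·cos(2nπx/L) by parts.
Normalization: ∫|u|² dx = 1.6000.
⟨x⟩ = 1.6000 and ⟨x²⟩ = 2.8946.
(Δx)² = 2.8946 − (1.6000)² = 0.33457.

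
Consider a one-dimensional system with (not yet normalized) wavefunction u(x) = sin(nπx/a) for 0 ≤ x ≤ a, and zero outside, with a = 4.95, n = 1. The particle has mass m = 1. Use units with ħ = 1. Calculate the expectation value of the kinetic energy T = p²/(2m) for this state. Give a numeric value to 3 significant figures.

T = −(ħ²/2m) d²/dx², so ⟨T⟩ = −(ħ²/2m) ∫ u*·u'' dx / ∫|u|² dx; with m = 1.
d/dx sin(nπx/a) = (nπ/a)·cos(nπx/a) and d²/dx² sin(nπx/a) = −(nπ/a)²·sin(nπx/a); on 0 ≤ x ≤ a, ∫sin²(nπx/a) dx = a/2 and ∫sin(nπx/a)·cos(nπx/a) dx = 0.
State is unnormalized: ∫|u|² dx = 2.4750, and ∫u*·(−ħ²/2m · u'') dx = 0.49846, so ⟨T⟩ = 0.49846 / 2.4750.
⟨T⟩ = 0.20140.

0.201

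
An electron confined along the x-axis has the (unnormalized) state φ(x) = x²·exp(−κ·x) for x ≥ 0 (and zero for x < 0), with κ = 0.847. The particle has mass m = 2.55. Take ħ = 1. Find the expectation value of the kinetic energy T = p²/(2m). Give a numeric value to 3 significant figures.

0.0469

T = −(ħ²/2m) d²/dx², so ⟨T⟩ = −(ħ²/2m) ∫ φ*·φ'' dx / ∫|φ|² dx; with m = 2.55.
Differentiate x²·exp(−κ·x) with the product rule; every integrand then reduces to terms xʲ·e^(−2κx) on [0, ∞), with ∫₀^∞ xʲ·e^(−2κx) dx = j!/(2κ)^(j+1).
State is unnormalized: ∫|φ|² dx = 1.7205, and ∫φ*·(−ħ²/2m · φ'') dx = 0.080671, so ⟨T⟩ = 0.080671 / 1.7205.
⟨T⟩ = 0.046889.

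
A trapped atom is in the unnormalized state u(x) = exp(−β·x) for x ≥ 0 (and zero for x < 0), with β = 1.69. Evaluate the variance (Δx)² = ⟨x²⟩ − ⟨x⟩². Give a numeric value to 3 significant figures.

Compute ⟨x⟩ and ⟨x²⟩ separately, then (Δx)² = ⟨x²⟩ − ⟨x⟩².
Every integrand reduces to terms xʲ·e^(−2βx) on [0, ∞); use ∫₀^∞ xʲ·e^(−2βx) dx = j!/(2β)^(j+1).
Normalization: ∫|u|² dx = 0.29586.
⟨x⟩ = 0.29586 and ⟨x²⟩ = 0.17506.
(Δx)² = 0.17506 − (0.29586)² = 0.087532.

0.0875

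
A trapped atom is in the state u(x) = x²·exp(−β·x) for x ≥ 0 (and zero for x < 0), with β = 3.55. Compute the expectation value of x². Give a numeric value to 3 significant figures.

0.595

⟨x²⟩ = ∫ x²·|u|² dx / ∫|u|² dx (integrals over the domain).
Every integrand reduces to terms xʲ·e^(−2βx) on [0, ∞); use ∫₀^∞ xʲ·e^(−2βx) dx = j!/(2β)^(j+1).
State is unnormalized: ∫|u|² dx = 0.0013302, and ∫u*·x²·u dx = 0.00079163, so ⟨x²⟩ = 0.00079163 / 0.0013302.
⟨x²⟩ = 0.59512.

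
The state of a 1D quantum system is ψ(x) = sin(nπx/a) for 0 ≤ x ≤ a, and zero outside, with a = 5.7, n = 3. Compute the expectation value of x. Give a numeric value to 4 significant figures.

⟨x⟩ = ∫ x·|ψ|² dx / ∫|ψ|² dx (integrals over the domain).
With sin²θ = (1 − cos2θ)/2 on 0 ≤ x ≤ a: ∫sin²(nπx/a) dx = a/2, ∫x·sin²(nπx/a) dx = a²/4, ∫x²·sin²(nπx/a) dx = a³·(1/6 − 1/(4n²π²)); higher powers xᵏ the same way, integrating xᵏ·cos(2nπx/a) by parts.
State is unnormalized: ∫|ψ|² dx = 2.8500, and ∫ψ*·x·ψ dx = 8.1225, so ⟨x⟩ = 8.1225 / 2.8500.
⟨x⟩ = 2.8500.

2.850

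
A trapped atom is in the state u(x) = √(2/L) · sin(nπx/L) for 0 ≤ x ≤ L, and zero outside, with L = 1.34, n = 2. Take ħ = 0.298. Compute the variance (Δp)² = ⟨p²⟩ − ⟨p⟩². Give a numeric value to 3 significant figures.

1.95

Compute ⟨p⟩ and ⟨p²⟩ separately; (Δp)² = ⟨p²⟩ − ⟨p⟩².
d/dx sin(nπx/L) = (nπ/L)·cos(nπx/L) and d²/dx² sin(nπx/L) = −(nπ/L)²·sin(nπx/L); on 0 ≤ x ≤ L, ∫sin²(nπx/L) dx = L/2 and ∫sin(nπx/L)·cos(nπx/L) dx = 0.
⟨p⟩ = 0.0000 and ⟨p²⟩ = 1.9525.
(Δp)² = 1.9525 − (0.0000)² = 1.9525.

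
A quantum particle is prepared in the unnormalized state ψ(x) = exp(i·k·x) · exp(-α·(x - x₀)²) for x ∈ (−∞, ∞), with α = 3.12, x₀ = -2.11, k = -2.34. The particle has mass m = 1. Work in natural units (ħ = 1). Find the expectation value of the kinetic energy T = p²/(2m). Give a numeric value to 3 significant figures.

T = −(ħ²/2m) d²/dx², so ⟨T⟩ = −(ħ²/2m) ∫ ψ*·ψ'' dx / ∫|ψ|² dx; with m = 1.
Gaussian moments (u = x − x₀): ∫u^(2j)·e^(−2αu²) du = (2j−1)!!/(4α)^j · √(π/(2α)), odd powers integrate to 0; here √(π/(2α)) = 0.70955. Derivatives: ψ′ = (ik − 2αu)·ψ, ψ″ = ((ik − 2αu)² − 2α)·ψ; the odd-in-u pieces drop out.
State is unnormalized: ∫|ψ|² dx = 0.70955, and ∫ψ*·(−ħ²/2m · ψ'') dx = 3.0495, so ⟨T⟩ = 3.0495 / 0.70955.
⟨T⟩ = 4.2978.

4.30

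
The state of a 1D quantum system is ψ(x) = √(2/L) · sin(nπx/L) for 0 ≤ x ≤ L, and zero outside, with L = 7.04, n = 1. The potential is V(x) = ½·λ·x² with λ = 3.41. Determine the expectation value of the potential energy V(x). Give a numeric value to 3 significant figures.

23.9

⟨V⟩ = ∫ V(x)·|ψ|² dx.
With sin²θ = (1 − cos2θ)/2 on 0 ≤ x ≤ L: ∫sin²(nπx/L) dx = L/2, ∫x·sin²(nπx/L) dx = L²/4, ∫x²·sin²(nπx/L) dx = L³·(1/6 − 1/(4n²π²)); higher powers xᵏ the same way, integrating xᵏ·cos(2nπx/L) by parts.
⟨V⟩ = 23.887.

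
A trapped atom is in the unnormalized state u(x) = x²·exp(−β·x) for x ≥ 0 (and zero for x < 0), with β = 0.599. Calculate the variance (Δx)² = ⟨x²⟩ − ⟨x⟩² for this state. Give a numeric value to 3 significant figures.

Compute ⟨x⟩ and ⟨x²⟩ separately, then (Δx)² = ⟨x²⟩ − ⟨x⟩².
Every integrand reduces to terms xʲ·e^(−2βx) on [0, ∞); use ∫₀^∞ xʲ·e^(−2βx) dx = j!/(2β)^(j+1).
Normalization: ∫|u|² dx = 9.7258.
⟨x⟩ = 4.1736 and ⟨x²⟩ = 20.903.
(Δx)² = 20.903 − (4.1736)² = 3.4838.

3.48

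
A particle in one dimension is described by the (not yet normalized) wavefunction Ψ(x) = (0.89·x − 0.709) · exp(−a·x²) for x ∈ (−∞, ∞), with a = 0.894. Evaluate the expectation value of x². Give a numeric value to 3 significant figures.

0.451

⟨x²⟩ = ∫ x²·|Ψ|² dx / ∫|Ψ|² dx (integrals over the domain).
Expand each integrand as polynomial × e^(−2ax²) and use ∫x^(2j)·e^(−2ax²) dx = (2j−1)!!/(4a)^j · √(π/(2a)), odd powers → 0; here √(π/(2a)) = 1.3255.
State is unnormalized: ∫|Ψ|² dx = 0.95993, and ∫Ψ*·x²·Ψ dx = 0.43265, so ⟨x²⟩ = 0.43265 / 0.95993.
⟨x²⟩ = 0.45071.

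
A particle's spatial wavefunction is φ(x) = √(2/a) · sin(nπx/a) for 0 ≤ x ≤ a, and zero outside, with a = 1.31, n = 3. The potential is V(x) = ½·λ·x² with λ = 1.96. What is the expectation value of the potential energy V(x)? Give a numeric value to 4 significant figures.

0.5511

⟨V⟩ = ∫ V(x)·|φ|² dx.
With sin²θ = (1 − cos2θ)/2 on 0 ≤ x ≤ a: ∫sin²(nπx/a) dx = a/2, ∫x·sin²(nπx/a) dx = a²/4, ∫x²·sin²(nπx/a) dx = a³·(1/6 − 1/(4n²π²)); higher powers xᵏ the same way, integrating xᵏ·cos(2nπx/a) by parts.
⟨V⟩ = 0.55113.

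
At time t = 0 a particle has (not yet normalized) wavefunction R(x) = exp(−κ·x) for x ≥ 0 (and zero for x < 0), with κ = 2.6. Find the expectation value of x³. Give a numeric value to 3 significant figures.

⟨x³⟩ = ∫ x³·|R|² dx / ∫|R|² dx (integrals over the domain).
Every integrand reduces to terms xʲ·e^(−2κx) on [0, ∞); use ∫₀^∞ xʲ·e^(−2κx) dx = j!/(2κ)^(j+1).
State is unnormalized: ∫|R|² dx = 0.19231, and ∫R*·x³·R dx = 0.0082061, so ⟨x³⟩ = 0.0082061 / 0.19231.
⟨x³⟩ = 0.042672.

0.0427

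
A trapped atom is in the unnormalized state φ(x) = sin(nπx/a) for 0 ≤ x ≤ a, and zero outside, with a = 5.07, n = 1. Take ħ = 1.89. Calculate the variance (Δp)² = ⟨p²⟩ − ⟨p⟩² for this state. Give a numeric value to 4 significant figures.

1.372

Compute ⟨p⟩ and ⟨p²⟩ separately; (Δp)² = ⟨p²⟩ − ⟨p⟩².
d/dx sin(nπx/a) = (nπ/a)·cos(nπx/a) and d²/dx² sin(nπx/a) = −(nπ/a)²·sin(nπx/a); on 0 ≤ x ≤ a, ∫sin²(nπx/a) dx = a/2 and ∫sin(nπx/a)·cos(nπx/a) dx = 0.
Normalization: ∫|φ|² dx = 2.5350.
⟨p⟩ = 0.0000 and ⟨p²⟩ = 1.3715.
(Δp)² = 1.3715 − (0.0000)² = 1.3715.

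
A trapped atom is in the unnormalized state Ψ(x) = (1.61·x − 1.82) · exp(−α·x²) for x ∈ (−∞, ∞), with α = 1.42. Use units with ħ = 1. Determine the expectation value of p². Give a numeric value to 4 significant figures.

p² Ψ = −ħ² d²Ψ/dx²; ⟨p²⟩ = −ħ² ∫ Ψ*·Ψ'' dx / ∫|Ψ|² dx.
Expand each integrand as polynomial × e^(−2αx²) and use ∫x^(2j)·e^(−2αx²) dx = (2j−1)!!/(4α)^j · √(π/(2α)), odd powers → 0; here √(π/(2α)) = 1.0518. Differentiate with the product rule, d/dx e^(−αx²) = −2αx·e^(−αx²).
State is unnormalized: ∫|Ψ|² dx = 3.9638, and ∫Ψ*·(−ħ² Ψ'') dx = 6.9918, so ⟨p²⟩ = 6.9918 / 3.9638.
⟨p²⟩ = 1.7639.

1.764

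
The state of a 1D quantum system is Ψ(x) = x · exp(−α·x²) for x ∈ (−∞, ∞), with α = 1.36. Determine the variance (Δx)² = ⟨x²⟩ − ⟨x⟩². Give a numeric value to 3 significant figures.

Compute ⟨x⟩ and ⟨x²⟩ separately, then (Δx)² = ⟨x²⟩ − ⟨x⟩².
Expand each integrand as polynomial × e^(−2αx²) and use ∫x^(2j)·e^(−2αx²) dx = (2j−1)!!/(4α)^j · √(π/(2α)), odd powers → 0; here √(π/(2α)) = 1.0747.
Normalization: ∫|Ψ|² dx = 0.19756.
⟨x⟩ = 0.0000 and ⟨x²⟩ = 0.55147.
(Δx)² = 0.55147 − (0.0000)² = 0.55147.

0.551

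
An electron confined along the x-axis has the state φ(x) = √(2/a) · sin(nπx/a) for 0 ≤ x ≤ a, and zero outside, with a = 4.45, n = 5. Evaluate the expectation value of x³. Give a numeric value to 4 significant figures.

⟨x³⟩ = ∫ x³·|φ|² dx (integrals over the domain).
With sin²θ = (1 − cos2θ)/2 on 0 ≤ x ≤ a: ∫sin²(nπx/a) dx = a/2, ∫x·sin²(nπx/a) dx = a²/4, ∫x²·sin²(nπx/a) dx = a³·(1/6 − 1/(4n²π²)); higher powers xᵏ the same way, integrating xᵏ·cos(2nπx/a) by parts.
⟨x³⟩ = 21.762.

21.76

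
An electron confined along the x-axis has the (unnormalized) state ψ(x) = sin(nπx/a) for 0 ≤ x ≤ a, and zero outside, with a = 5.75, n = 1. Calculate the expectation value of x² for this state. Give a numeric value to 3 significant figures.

9.35

⟨x²⟩ = ∫ x²·|ψ|² dx / ∫|ψ|² dx (integrals over the domain).
With sin²θ = (1 − cos2θ)/2 on 0 ≤ x ≤ a: ∫sin²(nπx/a) dx = a/2, ∫x·sin²(nπx/a) dx = a²/4, ∫x²·sin²(nπx/a) dx = a³·(1/6 − 1/(4n²π²)); higher powers xᵏ the same way, integrating xᵏ·cos(2nπx/a) by parts.
State is unnormalized: ∫|ψ|² dx = 2.8750, and ∫ψ*·x²·ψ dx = 26.869, so ⟨x²⟩ = 26.869 / 2.8750.
⟨x²⟩ = 9.3459.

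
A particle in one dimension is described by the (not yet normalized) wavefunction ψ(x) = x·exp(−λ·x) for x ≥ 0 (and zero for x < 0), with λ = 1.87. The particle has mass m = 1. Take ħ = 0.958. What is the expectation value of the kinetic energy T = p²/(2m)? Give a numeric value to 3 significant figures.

T = −(ħ²/2m) d²/dx², so ⟨T⟩ = −(ħ²/2m) ∫ ψ*·ψ'' dx / ∫|ψ|² dx; with m = 1.
Differentiate x·exp(−λ·x) with the product rule; every integrand then reduces to terms xʲ·e^(−2λx) on [0, ∞), with ∫₀^∞ xʲ·e^(−2λx) dx = j!/(2λ)^(j+1).
State is unnormalized: ∫|ψ|² dx = 0.038231, and ∫ψ*·(−ħ²/2m · ψ'') dx = 0.061348, so ⟨T⟩ = 0.061348 / 0.038231.
⟨T⟩ = 1.6047.

1.60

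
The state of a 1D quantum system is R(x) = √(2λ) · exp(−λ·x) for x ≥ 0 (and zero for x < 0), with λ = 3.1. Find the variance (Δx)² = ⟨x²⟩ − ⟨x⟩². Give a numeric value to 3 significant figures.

Compute ⟨x⟩ and ⟨x²⟩ separately, then (Δx)² = ⟨x²⟩ − ⟨x⟩².
Every integrand reduces to terms xʲ·e^(−2λx) on [0, ∞); use ∫₀^∞ xʲ·e^(−2λx) dx = j!/(2λ)^(j+1).
⟨x⟩ = 0.16129 and ⟨x²⟩ = 0.052029.
(Δx)² = 0.052029 − (0.16129)² = 0.026015.

0.0260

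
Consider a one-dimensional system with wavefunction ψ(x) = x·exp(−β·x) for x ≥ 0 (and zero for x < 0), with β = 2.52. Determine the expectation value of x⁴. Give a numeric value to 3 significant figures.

0.558

⟨x⁴⟩ = ∫ x⁴·|ψ|² dx / ∫|ψ|² dx (integrals over the domain).
Every integrand reduces to terms xʲ·e^(−2βx) on [0, ∞); use ∫₀^∞ xʲ·e^(−2βx) dx = j!/(2β)^(j+1).
State is unnormalized: ∫|ψ|² dx = 0.015622, and ∫ψ*·x⁴·ψ dx = 0.0087160, so ⟨x⁴⟩ = 0.0087160 / 0.015622.
⟨x⁴⟩ = 0.55793.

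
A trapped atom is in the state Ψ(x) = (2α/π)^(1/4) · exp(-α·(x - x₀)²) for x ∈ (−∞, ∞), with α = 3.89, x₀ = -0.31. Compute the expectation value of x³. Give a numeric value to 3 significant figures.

⟨x³⟩ = ∫ x³·|Ψ|² dx (integrals over the domain).
Gaussian moments (u = x − x₀): ∫u^(2j)·e^(−2αu²) du = (2j−1)!!/(4α)^j · √(π/(2α)), odd powers integrate to 0; here √(π/(2α)) = 0.63546.
⟨x³⟩ = -0.089560.

-0.0896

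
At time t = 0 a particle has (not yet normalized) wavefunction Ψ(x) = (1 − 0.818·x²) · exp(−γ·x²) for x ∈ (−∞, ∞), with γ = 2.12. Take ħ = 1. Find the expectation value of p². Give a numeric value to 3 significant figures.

3.19

p² Ψ = −ħ² d²Ψ/dx²; ⟨p²⟩ = −ħ² ∫ Ψ*·Ψ'' dx / ∫|Ψ|² dx.
Expand each integrand as polynomial × e^(−2γx²) and use ∫x^(2j)·e^(−2γx²) dx = (2j−1)!!/(4γ)^j · √(π/(2γ)), odd powers → 0; here √(π/(2γ)) = 0.86078. Differentiate with the product rule, d/dx e^(−γx²) = −2γx·e^(−γx²).
State is unnormalized: ∫|Ψ|² dx = 0.71874, and ∫Ψ*·(−ħ² Ψ'') dx = 2.2958, so ⟨p²⟩ = 2.2958 / 0.71874.
⟨p²⟩ = 3.1942.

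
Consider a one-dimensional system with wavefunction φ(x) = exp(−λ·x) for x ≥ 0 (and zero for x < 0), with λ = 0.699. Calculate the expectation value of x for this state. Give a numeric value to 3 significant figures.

0.715

⟨x⟩ = ∫ x·|φ|² dx / ∫|φ|² dx (integrals over the domain).
Every integrand reduces to terms xʲ·e^(−2λx) on [0, ∞); use ∫₀^∞ xʲ·e^(−2λx) dx = j!/(2λ)^(j+1).
State is unnormalized: ∫|φ|² dx = 0.71531, and ∫φ*·x·φ dx = 0.51166, so ⟨x⟩ = 0.51166 / 0.71531.
⟨x⟩ = 0.71531.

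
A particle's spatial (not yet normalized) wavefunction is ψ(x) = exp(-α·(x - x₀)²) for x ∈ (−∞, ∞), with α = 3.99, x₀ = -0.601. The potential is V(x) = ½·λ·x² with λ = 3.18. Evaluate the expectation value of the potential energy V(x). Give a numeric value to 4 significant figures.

0.6739

⟨V⟩ = ∫ V(x)·|ψ|² dx / ∫|ψ|² dx.
Gaussian moments (u = x − x₀): ∫u^(2j)·e^(−2αu²) du = (2j−1)!!/(4α)^j · √(π/(2α)), odd powers integrate to 0; here √(π/(2α)) = 0.62744.
State is unnormalized: ∫|ψ|² dx = 0.62744, and ∫ψ*·V(x)·ψ dx = 0.42285, so ⟨V⟩ = 0.42285 / 0.62744.
⟨V⟩ = 0.67393.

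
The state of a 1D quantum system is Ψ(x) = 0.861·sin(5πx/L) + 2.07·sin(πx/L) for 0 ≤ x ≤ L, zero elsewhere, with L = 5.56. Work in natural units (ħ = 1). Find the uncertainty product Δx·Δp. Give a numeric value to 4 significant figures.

Δx = √(⟨x²⟩−⟨x⟩²), Δp = √(⟨p²⟩−⟨p⟩²).
On 0 ≤ x ≤ L (j ≠ l): ∫sin²(jπx/L) dx = L/2, ∫sin(jπx/L)·sin(lπx/L) dx = 0; diagonal moments ∫x·sin²(jπx/L) dx = L²/4, ∫x²·sin²(jπx/L) dx = L³·(1/6 − 1/(4j²π²)); cross terms ∫x·sin(jπx/L)·sin(lπx/L) dx = 0 for j + l even and −4jlL²/(π²(j² − l²)²) for j + l odd, ∫x²·sin(jπx/L)·sin(lπx/L) dx = (−1)^(j+l)·4jlL³/(π²(j² − l²)²); higher powers the same way via product-to-sum and parts. d²/dx² sin(jπx/L) = −(jπ/L)²·sin(jπx/L); on 0 ≤ x ≤ L, ∫sin²(jπx/L) dx = L/2 and ∫sin(jπx/L)·sin(lπx/L) dx = 0 for j ≠ l, so only diagonal terms survive in ∫|Ψ|² and ∫Ψ·Ψ″; ∫Ψ·Ψ′ dx = [Ψ²/2] between the walls = 0.
Normalization: ∫|Ψ|² dx = 13.973.
⟨x⟩ = 2.7800, ⟨x²⟩ = 9.1144 ⇒ Δx = 1.1773.
⟨p⟩ = 0.0000, ⟨p²⟩ = 1.4494 ⇒ Δp = 1.2039.
Δx·Δp = 1.4174.

1.417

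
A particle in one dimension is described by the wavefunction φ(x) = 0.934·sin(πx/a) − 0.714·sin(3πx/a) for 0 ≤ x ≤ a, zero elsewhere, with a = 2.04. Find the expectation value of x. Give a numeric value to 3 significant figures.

1.02

⟨x⟩ = ∫ x·|φ|² dx / ∫|φ|² dx (integrals over the domain).
On 0 ≤ x ≤ a (j ≠ l): ∫sin²(jπx/a) dx = a/2, ∫sin(jπx/a)·sin(lπx/a) dx = 0; diagonal moments ∫x·sin²(jπx/a) dx = a²/4, ∫x²·sin²(jπx/a) dx = a³·(1/6 − 1/(4j²π²)); cross terms ∫x·sin(jπx/a)·sin(lπx/a) dx = 0 for j + l even and −4jla²/(π²(j² − l²)²) for j + l odd, ∫x²·sin(jπx/a)·sin(lπx/a) dx = (−1)^(j+l)·4jla³/(π²(j² − l²)²); higher powers the same way via product-to-sum and parts.
State is unnormalized: ∫|φ|² dx = 1.4098, and ∫φ*·x·φ dx = 1.4380, so ⟨x⟩ = 1.4380 / 1.4098.
⟨x⟩ = 1.0200.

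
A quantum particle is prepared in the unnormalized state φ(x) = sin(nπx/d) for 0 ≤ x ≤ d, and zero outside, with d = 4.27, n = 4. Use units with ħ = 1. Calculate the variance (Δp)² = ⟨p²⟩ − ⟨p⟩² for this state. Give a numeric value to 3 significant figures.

Compute ⟨p⟩ and ⟨p²⟩ separately; (Δp)² = ⟨p²⟩ − ⟨p⟩².
d/dx sin(nπx/d) = (nπ/d)·cos(nπx/d) and d²/dx² sin(nπx/d) = −(nπ/d)²·sin(nπx/d); on 0 ≤ x ≤ d, ∫sin²(nπx/d) dx = d/2 and ∫sin(nπx/d)·cos(nπx/d) dx = 0.
Normalization: ∫|φ|² dx = 2.1350.
⟨p⟩ = 0.0000 and ⟨p²⟩ = 8.6609.
(Δp)² = 8.6609 − (0.0000)² = 8.6609.

8.66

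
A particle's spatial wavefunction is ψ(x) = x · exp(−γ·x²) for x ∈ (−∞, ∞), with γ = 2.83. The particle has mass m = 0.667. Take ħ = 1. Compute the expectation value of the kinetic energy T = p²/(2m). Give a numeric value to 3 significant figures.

T = −(ħ²/2m) d²/dx², so ⟨T⟩ = −(ħ²/2m) ∫ ψ*·ψ'' dx / ∫|ψ|² dx; with m = 0.667.
Expand each integrand as polynomial × e^(−2γx²) and use ∫x^(2j)·e^(−2γx²) dx = (2j−1)!!/(4γ)^j · √(π/(2γ)), odd powers → 0; here √(π/(2γ)) = 0.74502. Differentiate with the product rule, d/dx e^(−γx²) = −2γx·e^(−γx²).
State is unnormalized: ∫|ψ|² dx = 0.065814, and ∫ψ*·(−ħ²/2m · ψ'') dx = 0.41886, so ⟨T⟩ = 0.41886 / 0.065814.
⟨T⟩ = 6.3643.

6.36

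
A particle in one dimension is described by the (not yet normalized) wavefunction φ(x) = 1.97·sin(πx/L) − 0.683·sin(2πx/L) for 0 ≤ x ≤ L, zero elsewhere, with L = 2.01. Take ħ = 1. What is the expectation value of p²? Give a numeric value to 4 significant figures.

3.229

p² φ = −ħ² d²φ/dx²; ⟨p²⟩ = −ħ² ∫ φ*·φ'' dx / ∫|φ|² dx.
d²/dx² sin(jπx/L) = −(jπ/L)²·sin(jπx/L); on 0 ≤ x ≤ L, ∫sin²(jπx/L) dx = L/2 and ∫sin(jπx/L)·sin(lπx/L) dx = 0 for j ≠ l, so only diagonal terms survive in ∫|φ|² and ∫φ·φ″; ∫φ·φ′ dx = [φ²/2] between the walls = 0.
State is unnormalized: ∫|φ|² dx = 4.3691, and ∫φ*·(−ħ² φ'') dx = 14.109, so ⟨p²⟩ = 14.109 / 4.3691.
⟨p²⟩ = 3.2293.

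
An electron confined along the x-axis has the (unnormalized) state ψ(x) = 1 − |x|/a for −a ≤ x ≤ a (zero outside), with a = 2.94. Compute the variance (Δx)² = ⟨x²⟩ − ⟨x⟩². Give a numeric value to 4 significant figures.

Compute ⟨x⟩ and ⟨x²⟩ separately, then (Δx)² = ⟨x²⟩ − ⟨x⟩².
ψ is even, so ∫ over [−a, a] = 2∫₀ᵃ with ψ = 1 − x/a there: ∫₀ᵃ (1 − x/a)² dx = a/3, ∫₀ᵃ x²(1 − x/a)² dx = a³/30, ∫₀ᵃ x⁴(1 − x/a)² dx = a⁵/105.
Normalization: ∫|ψ|² dx = 1.9600.
⟨x⟩ = 0.0000 and ⟨x²⟩ = 0.86436.
(Δx)² = 0.86436 − (0.0000)² = 0.86436.

0.8644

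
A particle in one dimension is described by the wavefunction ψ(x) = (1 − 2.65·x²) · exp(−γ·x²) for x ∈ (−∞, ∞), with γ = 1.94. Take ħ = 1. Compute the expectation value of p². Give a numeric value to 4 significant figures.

7.271

p² ψ = −ħ² d²ψ/dx²; ⟨p²⟩ = −ħ² ∫ ψ*·ψ'' dx / ∫|ψ|² dx.
Expand each integrand as polynomial × e^(−2γx²) and use ∫x^(2j)·e^(−2γx²) dx = (2j−1)!!/(4γ)^j · √(π/(2γ)), odd powers → 0; here √(π/(2γ)) = 0.89983. Differentiate with the product rule, d/dx e^(−γx²) = −2γx·e^(−γx²).
State is unnormalized: ∫|ψ|² dx = 0.60006, and ∫ψ*·(−ħ² ψ'') dx = 4.3630, so ⟨p²⟩ = 4.3630 / 0.60006.
⟨p²⟩ = 7.2708.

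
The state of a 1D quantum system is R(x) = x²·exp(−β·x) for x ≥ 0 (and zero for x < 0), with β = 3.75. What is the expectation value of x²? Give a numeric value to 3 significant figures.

0.533

⟨x²⟩ = ∫ x²·|R|² dx / ∫|R|² dx (integrals over the domain).
Every integrand reduces to terms xʲ·e^(−2βx) on [0, ∞); use ∫₀^∞ xʲ·e^(−2βx) dx = j!/(2β)^(j+1).
State is unnormalized: ∫|R|² dx = 0.0010114, and ∫R*·x²·R dx = 0.00053939, so ⟨x²⟩ = 0.00053939 / 0.0010114.
⟨x²⟩ = 0.53333.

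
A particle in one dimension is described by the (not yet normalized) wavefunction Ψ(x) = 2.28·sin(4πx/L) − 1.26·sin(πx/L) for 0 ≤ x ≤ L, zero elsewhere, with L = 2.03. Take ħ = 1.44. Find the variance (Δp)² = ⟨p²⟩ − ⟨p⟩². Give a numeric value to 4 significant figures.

62.03

Compute ⟨p⟩ and ⟨p²⟩ separately; (Δp)² = ⟨p²⟩ − ⟨p⟩².
d²/dx² sin(jπx/L) = −(jπ/L)²·sin(jπx/L); on 0 ≤ x ≤ L, ∫sin²(jπx/L) dx = L/2 and ∫sin(jπx/L)·sin(lπx/L) dx = 0 for j ≠ l, so only diagonal terms survive in ∫|Ψ|² and ∫Ψ·Ψ″; ∫Ψ·Ψ′ dx = [Ψ²/2] between the walls = 0.
Normalization: ∫|Ψ|² dx = 6.8878.
⟨p⟩ = 0.0000 and ⟨p²⟩ = 62.033.
(Δp)² = 62.033 − (0.0000)² = 62.033.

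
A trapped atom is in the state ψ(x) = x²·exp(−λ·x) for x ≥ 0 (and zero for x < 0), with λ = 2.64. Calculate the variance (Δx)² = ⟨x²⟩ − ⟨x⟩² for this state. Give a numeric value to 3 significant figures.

Compute ⟨x⟩ and ⟨x²⟩ separately, then (Δx)² = ⟨x²⟩ − ⟨x⟩².
Every integrand reduces to terms xʲ·e^(−2λx) on [0, ∞); use ∫₀^∞ xʲ·e^(−2λx) dx = j!/(2λ)^(j+1).
Normalization: ∫|ψ|² dx = 0.0058485.
⟨x⟩ = 0.94697 and ⟨x²⟩ = 1.0761.
(Δx)² = 1.0761 − (0.94697)² = 0.17935.

0.179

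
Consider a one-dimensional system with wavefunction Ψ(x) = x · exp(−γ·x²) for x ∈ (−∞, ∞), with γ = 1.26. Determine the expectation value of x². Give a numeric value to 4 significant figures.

⟨x²⟩ = ∫ x²·|Ψ|² dx / ∫|Ψ|² dx (integrals over the domain).
Expand each integrand as polynomial × e^(−2γx²) and use ∫x^(2j)·e^(−2γx²) dx = (2j−1)!!/(4γ)^j · √(π/(2γ)), odd powers → 0; here √(π/(2γ)) = 1.1165.
State is unnormalized: ∫|Ψ|² dx = 0.22154, and ∫Ψ*·x²·Ψ dx = 0.13187, so ⟨x²⟩ = 0.13187 / 0.22154.
⟨x²⟩ = 0.59524.

0.5952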